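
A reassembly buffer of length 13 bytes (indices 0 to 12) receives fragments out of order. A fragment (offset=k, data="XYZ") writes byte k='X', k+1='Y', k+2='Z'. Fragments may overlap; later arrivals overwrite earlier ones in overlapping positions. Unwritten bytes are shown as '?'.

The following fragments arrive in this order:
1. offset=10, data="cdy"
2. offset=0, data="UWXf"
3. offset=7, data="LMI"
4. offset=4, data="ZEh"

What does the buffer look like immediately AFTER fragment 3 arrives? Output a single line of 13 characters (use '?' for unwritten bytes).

Fragment 1: offset=10 data="cdy" -> buffer=??????????cdy
Fragment 2: offset=0 data="UWXf" -> buffer=UWXf??????cdy
Fragment 3: offset=7 data="LMI" -> buffer=UWXf???LMIcdy

Answer: UWXf???LMIcdy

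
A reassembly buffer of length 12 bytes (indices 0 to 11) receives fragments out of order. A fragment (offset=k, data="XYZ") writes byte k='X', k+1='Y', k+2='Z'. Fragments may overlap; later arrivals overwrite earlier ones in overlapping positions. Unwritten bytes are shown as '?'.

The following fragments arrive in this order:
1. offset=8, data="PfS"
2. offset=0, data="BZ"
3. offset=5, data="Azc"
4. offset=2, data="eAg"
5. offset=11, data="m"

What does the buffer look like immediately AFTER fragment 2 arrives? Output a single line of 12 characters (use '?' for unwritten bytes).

Answer: BZ??????PfS?

Derivation:
Fragment 1: offset=8 data="PfS" -> buffer=????????PfS?
Fragment 2: offset=0 data="BZ" -> buffer=BZ??????PfS?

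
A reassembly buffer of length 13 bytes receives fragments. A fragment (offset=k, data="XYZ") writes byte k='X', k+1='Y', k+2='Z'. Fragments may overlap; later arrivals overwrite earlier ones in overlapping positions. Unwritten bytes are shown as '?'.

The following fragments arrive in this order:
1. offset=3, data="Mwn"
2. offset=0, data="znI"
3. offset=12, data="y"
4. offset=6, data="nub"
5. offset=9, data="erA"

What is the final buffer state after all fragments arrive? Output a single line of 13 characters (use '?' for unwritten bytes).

Fragment 1: offset=3 data="Mwn" -> buffer=???Mwn???????
Fragment 2: offset=0 data="znI" -> buffer=znIMwn???????
Fragment 3: offset=12 data="y" -> buffer=znIMwn??????y
Fragment 4: offset=6 data="nub" -> buffer=znIMwnnub???y
Fragment 5: offset=9 data="erA" -> buffer=znIMwnnuberAy

Answer: znIMwnnuberAy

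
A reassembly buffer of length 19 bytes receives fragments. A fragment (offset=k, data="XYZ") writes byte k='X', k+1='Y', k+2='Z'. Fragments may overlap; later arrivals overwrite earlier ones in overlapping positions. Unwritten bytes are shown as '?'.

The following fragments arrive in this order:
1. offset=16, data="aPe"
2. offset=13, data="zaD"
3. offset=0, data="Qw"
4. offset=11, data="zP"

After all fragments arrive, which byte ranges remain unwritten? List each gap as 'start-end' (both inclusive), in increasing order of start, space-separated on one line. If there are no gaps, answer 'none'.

Fragment 1: offset=16 len=3
Fragment 2: offset=13 len=3
Fragment 3: offset=0 len=2
Fragment 4: offset=11 len=2
Gaps: 2-10

Answer: 2-10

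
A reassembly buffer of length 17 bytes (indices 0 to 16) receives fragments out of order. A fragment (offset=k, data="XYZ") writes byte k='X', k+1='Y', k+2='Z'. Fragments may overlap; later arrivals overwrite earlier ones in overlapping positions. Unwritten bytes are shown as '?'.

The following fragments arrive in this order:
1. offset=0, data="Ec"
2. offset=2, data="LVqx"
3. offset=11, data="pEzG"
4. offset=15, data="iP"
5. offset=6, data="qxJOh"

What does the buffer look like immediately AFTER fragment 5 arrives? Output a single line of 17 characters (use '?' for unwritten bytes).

Answer: EcLVqxqxJOhpEzGiP

Derivation:
Fragment 1: offset=0 data="Ec" -> buffer=Ec???????????????
Fragment 2: offset=2 data="LVqx" -> buffer=EcLVqx???????????
Fragment 3: offset=11 data="pEzG" -> buffer=EcLVqx?????pEzG??
Fragment 4: offset=15 data="iP" -> buffer=EcLVqx?????pEzGiP
Fragment 5: offset=6 data="qxJOh" -> buffer=EcLVqxqxJOhpEzGiP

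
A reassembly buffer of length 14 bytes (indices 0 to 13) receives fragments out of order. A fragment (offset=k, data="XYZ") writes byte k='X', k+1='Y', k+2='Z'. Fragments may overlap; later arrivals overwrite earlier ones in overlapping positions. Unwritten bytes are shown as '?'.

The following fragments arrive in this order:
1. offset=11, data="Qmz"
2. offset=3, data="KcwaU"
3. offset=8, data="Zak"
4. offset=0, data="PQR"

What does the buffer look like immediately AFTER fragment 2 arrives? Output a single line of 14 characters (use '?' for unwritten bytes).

Fragment 1: offset=11 data="Qmz" -> buffer=???????????Qmz
Fragment 2: offset=3 data="KcwaU" -> buffer=???KcwaU???Qmz

Answer: ???KcwaU???Qmz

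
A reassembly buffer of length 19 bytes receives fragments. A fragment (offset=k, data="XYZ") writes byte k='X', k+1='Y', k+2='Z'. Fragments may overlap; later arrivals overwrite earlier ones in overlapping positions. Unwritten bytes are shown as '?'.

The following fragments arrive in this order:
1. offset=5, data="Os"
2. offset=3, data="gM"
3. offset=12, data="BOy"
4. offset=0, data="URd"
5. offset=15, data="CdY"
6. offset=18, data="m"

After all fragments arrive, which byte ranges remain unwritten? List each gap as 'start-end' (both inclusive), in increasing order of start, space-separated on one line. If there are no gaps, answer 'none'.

Answer: 7-11

Derivation:
Fragment 1: offset=5 len=2
Fragment 2: offset=3 len=2
Fragment 3: offset=12 len=3
Fragment 4: offset=0 len=3
Fragment 5: offset=15 len=3
Fragment 6: offset=18 len=1
Gaps: 7-11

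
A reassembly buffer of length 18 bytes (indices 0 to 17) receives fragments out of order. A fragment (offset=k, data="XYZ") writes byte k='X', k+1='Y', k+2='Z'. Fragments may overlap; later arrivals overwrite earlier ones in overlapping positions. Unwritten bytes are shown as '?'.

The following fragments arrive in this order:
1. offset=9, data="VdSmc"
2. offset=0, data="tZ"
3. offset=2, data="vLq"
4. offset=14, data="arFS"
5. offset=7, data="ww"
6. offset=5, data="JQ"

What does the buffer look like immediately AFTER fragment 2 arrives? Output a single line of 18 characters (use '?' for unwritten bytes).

Fragment 1: offset=9 data="VdSmc" -> buffer=?????????VdSmc????
Fragment 2: offset=0 data="tZ" -> buffer=tZ???????VdSmc????

Answer: tZ???????VdSmc????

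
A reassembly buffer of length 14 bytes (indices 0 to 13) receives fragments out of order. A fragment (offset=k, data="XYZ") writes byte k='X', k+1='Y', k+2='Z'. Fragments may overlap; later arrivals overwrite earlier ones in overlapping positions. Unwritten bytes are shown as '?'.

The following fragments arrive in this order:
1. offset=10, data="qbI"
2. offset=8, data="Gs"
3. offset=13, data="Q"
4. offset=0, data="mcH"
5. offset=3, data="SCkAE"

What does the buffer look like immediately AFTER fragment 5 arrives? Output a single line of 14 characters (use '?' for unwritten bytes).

Fragment 1: offset=10 data="qbI" -> buffer=??????????qbI?
Fragment 2: offset=8 data="Gs" -> buffer=????????GsqbI?
Fragment 3: offset=13 data="Q" -> buffer=????????GsqbIQ
Fragment 4: offset=0 data="mcH" -> buffer=mcH?????GsqbIQ
Fragment 5: offset=3 data="SCkAE" -> buffer=mcHSCkAEGsqbIQ

Answer: mcHSCkAEGsqbIQ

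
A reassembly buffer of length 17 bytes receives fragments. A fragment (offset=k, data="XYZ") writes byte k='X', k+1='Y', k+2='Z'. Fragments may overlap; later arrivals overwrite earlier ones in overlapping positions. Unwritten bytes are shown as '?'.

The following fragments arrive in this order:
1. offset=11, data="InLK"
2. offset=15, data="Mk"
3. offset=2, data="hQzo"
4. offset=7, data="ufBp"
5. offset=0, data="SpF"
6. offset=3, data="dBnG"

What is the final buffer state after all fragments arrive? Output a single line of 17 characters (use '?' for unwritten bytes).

Fragment 1: offset=11 data="InLK" -> buffer=???????????InLK??
Fragment 2: offset=15 data="Mk" -> buffer=???????????InLKMk
Fragment 3: offset=2 data="hQzo" -> buffer=??hQzo?????InLKMk
Fragment 4: offset=7 data="ufBp" -> buffer=??hQzo?ufBpInLKMk
Fragment 5: offset=0 data="SpF" -> buffer=SpFQzo?ufBpInLKMk
Fragment 6: offset=3 data="dBnG" -> buffer=SpFdBnGufBpInLKMk

Answer: SpFdBnGufBpInLKMk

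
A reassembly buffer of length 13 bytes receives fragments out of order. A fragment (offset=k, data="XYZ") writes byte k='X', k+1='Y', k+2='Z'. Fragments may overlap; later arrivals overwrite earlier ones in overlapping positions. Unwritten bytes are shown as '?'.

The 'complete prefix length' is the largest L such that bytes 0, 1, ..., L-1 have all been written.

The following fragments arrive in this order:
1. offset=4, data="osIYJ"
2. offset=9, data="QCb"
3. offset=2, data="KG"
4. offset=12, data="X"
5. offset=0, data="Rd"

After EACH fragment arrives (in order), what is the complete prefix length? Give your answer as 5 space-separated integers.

Answer: 0 0 0 0 13

Derivation:
Fragment 1: offset=4 data="osIYJ" -> buffer=????osIYJ???? -> prefix_len=0
Fragment 2: offset=9 data="QCb" -> buffer=????osIYJQCb? -> prefix_len=0
Fragment 3: offset=2 data="KG" -> buffer=??KGosIYJQCb? -> prefix_len=0
Fragment 4: offset=12 data="X" -> buffer=??KGosIYJQCbX -> prefix_len=0
Fragment 5: offset=0 data="Rd" -> buffer=RdKGosIYJQCbX -> prefix_len=13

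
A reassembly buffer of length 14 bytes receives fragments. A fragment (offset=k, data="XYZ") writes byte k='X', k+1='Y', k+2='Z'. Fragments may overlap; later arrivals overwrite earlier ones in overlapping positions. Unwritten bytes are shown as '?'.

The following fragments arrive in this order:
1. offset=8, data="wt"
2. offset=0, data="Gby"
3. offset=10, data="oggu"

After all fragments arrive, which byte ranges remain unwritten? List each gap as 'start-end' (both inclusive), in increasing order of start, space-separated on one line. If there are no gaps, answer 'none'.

Fragment 1: offset=8 len=2
Fragment 2: offset=0 len=3
Fragment 3: offset=10 len=4
Gaps: 3-7

Answer: 3-7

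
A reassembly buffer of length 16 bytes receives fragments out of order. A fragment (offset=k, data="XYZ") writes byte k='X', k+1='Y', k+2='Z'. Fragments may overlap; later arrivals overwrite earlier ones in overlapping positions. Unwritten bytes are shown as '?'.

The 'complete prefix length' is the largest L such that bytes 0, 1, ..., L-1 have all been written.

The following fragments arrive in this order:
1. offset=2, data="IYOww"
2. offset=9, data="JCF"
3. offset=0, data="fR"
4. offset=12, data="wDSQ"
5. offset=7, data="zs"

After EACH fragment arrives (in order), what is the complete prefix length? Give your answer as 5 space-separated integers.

Fragment 1: offset=2 data="IYOww" -> buffer=??IYOww????????? -> prefix_len=0
Fragment 2: offset=9 data="JCF" -> buffer=??IYOww??JCF???? -> prefix_len=0
Fragment 3: offset=0 data="fR" -> buffer=fRIYOww??JCF???? -> prefix_len=7
Fragment 4: offset=12 data="wDSQ" -> buffer=fRIYOww??JCFwDSQ -> prefix_len=7
Fragment 5: offset=7 data="zs" -> buffer=fRIYOwwzsJCFwDSQ -> prefix_len=16

Answer: 0 0 7 7 16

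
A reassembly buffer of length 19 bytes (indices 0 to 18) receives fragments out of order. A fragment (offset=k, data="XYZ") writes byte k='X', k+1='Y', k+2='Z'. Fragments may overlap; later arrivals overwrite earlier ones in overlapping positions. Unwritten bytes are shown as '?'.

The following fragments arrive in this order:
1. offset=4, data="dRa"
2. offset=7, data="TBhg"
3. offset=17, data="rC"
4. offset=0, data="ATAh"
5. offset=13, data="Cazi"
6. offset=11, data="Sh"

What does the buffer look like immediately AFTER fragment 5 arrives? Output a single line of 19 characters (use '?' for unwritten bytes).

Fragment 1: offset=4 data="dRa" -> buffer=????dRa????????????
Fragment 2: offset=7 data="TBhg" -> buffer=????dRaTBhg????????
Fragment 3: offset=17 data="rC" -> buffer=????dRaTBhg??????rC
Fragment 4: offset=0 data="ATAh" -> buffer=ATAhdRaTBhg??????rC
Fragment 5: offset=13 data="Cazi" -> buffer=ATAhdRaTBhg??CazirC

Answer: ATAhdRaTBhg??CazirC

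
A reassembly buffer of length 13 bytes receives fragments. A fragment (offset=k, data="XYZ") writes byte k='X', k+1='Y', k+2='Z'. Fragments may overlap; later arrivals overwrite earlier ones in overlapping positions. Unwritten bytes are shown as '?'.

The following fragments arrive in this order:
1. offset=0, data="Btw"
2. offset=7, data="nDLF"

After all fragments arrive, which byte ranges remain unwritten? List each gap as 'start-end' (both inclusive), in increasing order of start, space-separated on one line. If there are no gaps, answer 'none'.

Fragment 1: offset=0 len=3
Fragment 2: offset=7 len=4
Gaps: 3-6 11-12

Answer: 3-6 11-12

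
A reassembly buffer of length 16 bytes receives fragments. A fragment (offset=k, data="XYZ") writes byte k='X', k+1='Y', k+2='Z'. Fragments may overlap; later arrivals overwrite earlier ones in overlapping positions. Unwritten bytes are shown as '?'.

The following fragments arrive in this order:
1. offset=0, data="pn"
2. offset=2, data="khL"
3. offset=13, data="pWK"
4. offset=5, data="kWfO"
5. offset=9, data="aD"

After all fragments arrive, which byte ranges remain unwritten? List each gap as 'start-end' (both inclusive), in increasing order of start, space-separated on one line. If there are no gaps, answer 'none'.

Fragment 1: offset=0 len=2
Fragment 2: offset=2 len=3
Fragment 3: offset=13 len=3
Fragment 4: offset=5 len=4
Fragment 5: offset=9 len=2
Gaps: 11-12

Answer: 11-12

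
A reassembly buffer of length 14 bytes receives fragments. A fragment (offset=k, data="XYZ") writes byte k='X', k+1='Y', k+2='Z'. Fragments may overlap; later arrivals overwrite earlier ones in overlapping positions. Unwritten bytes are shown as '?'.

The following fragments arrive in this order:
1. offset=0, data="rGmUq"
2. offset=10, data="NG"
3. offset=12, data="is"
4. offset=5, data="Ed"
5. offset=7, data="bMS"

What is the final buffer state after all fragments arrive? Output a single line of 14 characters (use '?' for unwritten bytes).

Fragment 1: offset=0 data="rGmUq" -> buffer=rGmUq?????????
Fragment 2: offset=10 data="NG" -> buffer=rGmUq?????NG??
Fragment 3: offset=12 data="is" -> buffer=rGmUq?????NGis
Fragment 4: offset=5 data="Ed" -> buffer=rGmUqEd???NGis
Fragment 5: offset=7 data="bMS" -> buffer=rGmUqEdbMSNGis

Answer: rGmUqEdbMSNGis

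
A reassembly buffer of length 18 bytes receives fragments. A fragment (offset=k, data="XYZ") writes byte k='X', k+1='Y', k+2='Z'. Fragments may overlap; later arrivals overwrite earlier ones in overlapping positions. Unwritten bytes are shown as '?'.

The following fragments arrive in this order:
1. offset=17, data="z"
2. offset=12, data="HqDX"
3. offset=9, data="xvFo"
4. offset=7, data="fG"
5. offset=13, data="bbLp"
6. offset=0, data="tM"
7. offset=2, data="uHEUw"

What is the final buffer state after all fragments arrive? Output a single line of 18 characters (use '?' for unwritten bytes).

Answer: tMuHEUwfGxvFobbLpz

Derivation:
Fragment 1: offset=17 data="z" -> buffer=?????????????????z
Fragment 2: offset=12 data="HqDX" -> buffer=????????????HqDX?z
Fragment 3: offset=9 data="xvFo" -> buffer=?????????xvFoqDX?z
Fragment 4: offset=7 data="fG" -> buffer=???????fGxvFoqDX?z
Fragment 5: offset=13 data="bbLp" -> buffer=???????fGxvFobbLpz
Fragment 6: offset=0 data="tM" -> buffer=tM?????fGxvFobbLpz
Fragment 7: offset=2 data="uHEUw" -> buffer=tMuHEUwfGxvFobbLpz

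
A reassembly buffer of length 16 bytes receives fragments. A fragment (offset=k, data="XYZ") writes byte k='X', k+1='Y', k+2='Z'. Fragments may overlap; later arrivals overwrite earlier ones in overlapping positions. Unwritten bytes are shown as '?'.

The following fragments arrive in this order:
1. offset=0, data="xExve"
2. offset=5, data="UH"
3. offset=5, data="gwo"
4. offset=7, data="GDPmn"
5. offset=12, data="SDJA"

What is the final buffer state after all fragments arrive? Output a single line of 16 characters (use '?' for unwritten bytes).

Answer: xExvegwGDPmnSDJA

Derivation:
Fragment 1: offset=0 data="xExve" -> buffer=xExve???????????
Fragment 2: offset=5 data="UH" -> buffer=xExveUH?????????
Fragment 3: offset=5 data="gwo" -> buffer=xExvegwo????????
Fragment 4: offset=7 data="GDPmn" -> buffer=xExvegwGDPmn????
Fragment 5: offset=12 data="SDJA" -> buffer=xExvegwGDPmnSDJA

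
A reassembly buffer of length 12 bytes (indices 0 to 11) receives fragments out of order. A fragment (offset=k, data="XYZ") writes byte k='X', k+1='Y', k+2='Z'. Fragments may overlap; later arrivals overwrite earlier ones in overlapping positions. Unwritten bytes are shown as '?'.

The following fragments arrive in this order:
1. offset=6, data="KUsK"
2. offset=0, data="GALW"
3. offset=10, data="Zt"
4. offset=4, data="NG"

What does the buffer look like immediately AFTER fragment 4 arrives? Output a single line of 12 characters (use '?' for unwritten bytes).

Fragment 1: offset=6 data="KUsK" -> buffer=??????KUsK??
Fragment 2: offset=0 data="GALW" -> buffer=GALW??KUsK??
Fragment 3: offset=10 data="Zt" -> buffer=GALW??KUsKZt
Fragment 4: offset=4 data="NG" -> buffer=GALWNGKUsKZt

Answer: GALWNGKUsKZt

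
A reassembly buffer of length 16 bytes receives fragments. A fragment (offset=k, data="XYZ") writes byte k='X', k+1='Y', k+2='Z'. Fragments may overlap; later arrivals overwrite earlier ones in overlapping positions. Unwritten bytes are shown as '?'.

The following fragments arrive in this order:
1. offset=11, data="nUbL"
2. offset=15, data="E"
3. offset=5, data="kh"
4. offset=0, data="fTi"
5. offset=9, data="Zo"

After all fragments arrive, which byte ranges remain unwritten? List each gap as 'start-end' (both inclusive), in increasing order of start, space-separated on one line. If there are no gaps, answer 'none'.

Fragment 1: offset=11 len=4
Fragment 2: offset=15 len=1
Fragment 3: offset=5 len=2
Fragment 4: offset=0 len=3
Fragment 5: offset=9 len=2
Gaps: 3-4 7-8

Answer: 3-4 7-8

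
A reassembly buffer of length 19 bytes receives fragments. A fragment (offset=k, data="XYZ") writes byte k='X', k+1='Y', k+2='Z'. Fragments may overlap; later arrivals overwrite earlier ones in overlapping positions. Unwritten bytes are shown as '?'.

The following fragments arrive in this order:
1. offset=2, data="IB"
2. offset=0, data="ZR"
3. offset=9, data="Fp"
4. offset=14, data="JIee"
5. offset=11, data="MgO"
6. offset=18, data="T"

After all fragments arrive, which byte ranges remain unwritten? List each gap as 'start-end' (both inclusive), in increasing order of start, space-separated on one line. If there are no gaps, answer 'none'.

Fragment 1: offset=2 len=2
Fragment 2: offset=0 len=2
Fragment 3: offset=9 len=2
Fragment 4: offset=14 len=4
Fragment 5: offset=11 len=3
Fragment 6: offset=18 len=1
Gaps: 4-8

Answer: 4-8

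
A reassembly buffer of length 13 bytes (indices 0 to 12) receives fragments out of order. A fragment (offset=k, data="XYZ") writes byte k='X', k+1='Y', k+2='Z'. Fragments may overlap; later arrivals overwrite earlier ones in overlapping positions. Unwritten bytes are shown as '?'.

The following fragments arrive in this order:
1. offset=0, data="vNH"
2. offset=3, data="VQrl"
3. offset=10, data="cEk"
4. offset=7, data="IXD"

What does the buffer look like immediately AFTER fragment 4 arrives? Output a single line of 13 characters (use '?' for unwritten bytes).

Fragment 1: offset=0 data="vNH" -> buffer=vNH??????????
Fragment 2: offset=3 data="VQrl" -> buffer=vNHVQrl??????
Fragment 3: offset=10 data="cEk" -> buffer=vNHVQrl???cEk
Fragment 4: offset=7 data="IXD" -> buffer=vNHVQrlIXDcEk

Answer: vNHVQrlIXDcEk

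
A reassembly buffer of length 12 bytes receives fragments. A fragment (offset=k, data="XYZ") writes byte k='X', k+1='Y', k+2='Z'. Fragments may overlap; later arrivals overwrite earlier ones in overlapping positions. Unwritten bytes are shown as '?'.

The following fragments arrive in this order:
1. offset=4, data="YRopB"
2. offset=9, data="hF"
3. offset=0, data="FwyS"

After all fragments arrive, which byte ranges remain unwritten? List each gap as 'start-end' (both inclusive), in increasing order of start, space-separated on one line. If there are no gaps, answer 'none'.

Answer: 11-11

Derivation:
Fragment 1: offset=4 len=5
Fragment 2: offset=9 len=2
Fragment 3: offset=0 len=4
Gaps: 11-11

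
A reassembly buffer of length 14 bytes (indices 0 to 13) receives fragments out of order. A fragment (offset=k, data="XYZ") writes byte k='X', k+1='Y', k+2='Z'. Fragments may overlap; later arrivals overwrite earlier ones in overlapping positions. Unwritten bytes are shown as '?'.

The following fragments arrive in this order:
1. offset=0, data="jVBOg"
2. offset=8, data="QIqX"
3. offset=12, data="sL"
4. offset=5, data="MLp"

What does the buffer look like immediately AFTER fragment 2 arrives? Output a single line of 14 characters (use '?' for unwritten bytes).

Answer: jVBOg???QIqX??

Derivation:
Fragment 1: offset=0 data="jVBOg" -> buffer=jVBOg?????????
Fragment 2: offset=8 data="QIqX" -> buffer=jVBOg???QIqX??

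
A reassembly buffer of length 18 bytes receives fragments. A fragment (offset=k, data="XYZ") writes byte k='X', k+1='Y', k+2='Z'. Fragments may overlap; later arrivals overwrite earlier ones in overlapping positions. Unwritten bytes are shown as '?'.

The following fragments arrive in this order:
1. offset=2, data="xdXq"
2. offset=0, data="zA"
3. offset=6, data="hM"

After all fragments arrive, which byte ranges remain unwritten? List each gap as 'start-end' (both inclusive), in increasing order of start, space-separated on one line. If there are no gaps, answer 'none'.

Answer: 8-17

Derivation:
Fragment 1: offset=2 len=4
Fragment 2: offset=0 len=2
Fragment 3: offset=6 len=2
Gaps: 8-17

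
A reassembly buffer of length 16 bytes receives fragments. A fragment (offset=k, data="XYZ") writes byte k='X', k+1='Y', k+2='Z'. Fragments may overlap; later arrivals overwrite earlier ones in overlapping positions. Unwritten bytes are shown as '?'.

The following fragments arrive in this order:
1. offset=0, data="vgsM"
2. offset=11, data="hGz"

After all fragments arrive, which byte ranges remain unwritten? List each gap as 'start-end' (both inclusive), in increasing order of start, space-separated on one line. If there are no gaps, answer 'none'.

Fragment 1: offset=0 len=4
Fragment 2: offset=11 len=3
Gaps: 4-10 14-15

Answer: 4-10 14-15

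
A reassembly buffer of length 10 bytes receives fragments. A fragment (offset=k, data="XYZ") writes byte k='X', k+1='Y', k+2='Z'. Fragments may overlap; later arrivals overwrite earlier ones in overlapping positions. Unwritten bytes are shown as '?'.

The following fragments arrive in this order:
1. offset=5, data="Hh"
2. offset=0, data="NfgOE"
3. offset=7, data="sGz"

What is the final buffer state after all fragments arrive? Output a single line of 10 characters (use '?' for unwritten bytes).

Fragment 1: offset=5 data="Hh" -> buffer=?????Hh???
Fragment 2: offset=0 data="NfgOE" -> buffer=NfgOEHh???
Fragment 3: offset=7 data="sGz" -> buffer=NfgOEHhsGz

Answer: NfgOEHhsGz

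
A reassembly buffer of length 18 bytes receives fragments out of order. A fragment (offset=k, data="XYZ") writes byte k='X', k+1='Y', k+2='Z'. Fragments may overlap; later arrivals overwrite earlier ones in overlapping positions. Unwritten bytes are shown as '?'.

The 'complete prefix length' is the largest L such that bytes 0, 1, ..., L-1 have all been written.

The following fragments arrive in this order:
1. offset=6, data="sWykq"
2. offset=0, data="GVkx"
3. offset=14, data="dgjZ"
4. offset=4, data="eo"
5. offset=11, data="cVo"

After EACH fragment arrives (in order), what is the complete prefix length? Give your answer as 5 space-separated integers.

Answer: 0 4 4 11 18

Derivation:
Fragment 1: offset=6 data="sWykq" -> buffer=??????sWykq??????? -> prefix_len=0
Fragment 2: offset=0 data="GVkx" -> buffer=GVkx??sWykq??????? -> prefix_len=4
Fragment 3: offset=14 data="dgjZ" -> buffer=GVkx??sWykq???dgjZ -> prefix_len=4
Fragment 4: offset=4 data="eo" -> buffer=GVkxeosWykq???dgjZ -> prefix_len=11
Fragment 5: offset=11 data="cVo" -> buffer=GVkxeosWykqcVodgjZ -> prefix_len=18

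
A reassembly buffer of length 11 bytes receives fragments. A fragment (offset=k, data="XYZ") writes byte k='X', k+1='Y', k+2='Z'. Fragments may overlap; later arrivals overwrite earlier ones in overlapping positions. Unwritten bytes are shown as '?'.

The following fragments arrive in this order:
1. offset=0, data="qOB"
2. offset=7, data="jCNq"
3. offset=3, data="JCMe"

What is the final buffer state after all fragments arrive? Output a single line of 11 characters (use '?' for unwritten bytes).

Answer: qOBJCMejCNq

Derivation:
Fragment 1: offset=0 data="qOB" -> buffer=qOB????????
Fragment 2: offset=7 data="jCNq" -> buffer=qOB????jCNq
Fragment 3: offset=3 data="JCMe" -> buffer=qOBJCMejCNq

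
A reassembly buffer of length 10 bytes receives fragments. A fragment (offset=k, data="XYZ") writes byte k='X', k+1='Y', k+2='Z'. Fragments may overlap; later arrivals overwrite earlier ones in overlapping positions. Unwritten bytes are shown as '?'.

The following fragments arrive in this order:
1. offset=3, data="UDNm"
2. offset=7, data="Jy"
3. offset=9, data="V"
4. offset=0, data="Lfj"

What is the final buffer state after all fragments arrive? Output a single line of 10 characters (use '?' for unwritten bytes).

Answer: LfjUDNmJyV

Derivation:
Fragment 1: offset=3 data="UDNm" -> buffer=???UDNm???
Fragment 2: offset=7 data="Jy" -> buffer=???UDNmJy?
Fragment 3: offset=9 data="V" -> buffer=???UDNmJyV
Fragment 4: offset=0 data="Lfj" -> buffer=LfjUDNmJyV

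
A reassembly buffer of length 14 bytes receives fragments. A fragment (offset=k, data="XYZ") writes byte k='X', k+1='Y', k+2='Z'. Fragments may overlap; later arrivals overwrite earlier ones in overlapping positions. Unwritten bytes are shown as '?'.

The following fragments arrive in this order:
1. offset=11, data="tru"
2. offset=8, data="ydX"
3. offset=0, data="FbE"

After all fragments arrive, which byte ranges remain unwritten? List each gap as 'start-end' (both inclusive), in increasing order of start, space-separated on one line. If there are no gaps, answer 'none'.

Fragment 1: offset=11 len=3
Fragment 2: offset=8 len=3
Fragment 3: offset=0 len=3
Gaps: 3-7

Answer: 3-7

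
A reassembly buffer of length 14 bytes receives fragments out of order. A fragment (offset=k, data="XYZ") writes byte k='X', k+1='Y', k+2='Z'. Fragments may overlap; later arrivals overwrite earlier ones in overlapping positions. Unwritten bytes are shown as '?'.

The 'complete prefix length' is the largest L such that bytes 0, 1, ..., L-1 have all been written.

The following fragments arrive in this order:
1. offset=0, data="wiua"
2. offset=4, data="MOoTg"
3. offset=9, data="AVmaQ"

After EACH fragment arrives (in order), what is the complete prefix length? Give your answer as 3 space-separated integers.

Answer: 4 9 14

Derivation:
Fragment 1: offset=0 data="wiua" -> buffer=wiua?????????? -> prefix_len=4
Fragment 2: offset=4 data="MOoTg" -> buffer=wiuaMOoTg????? -> prefix_len=9
Fragment 3: offset=9 data="AVmaQ" -> buffer=wiuaMOoTgAVmaQ -> prefix_len=14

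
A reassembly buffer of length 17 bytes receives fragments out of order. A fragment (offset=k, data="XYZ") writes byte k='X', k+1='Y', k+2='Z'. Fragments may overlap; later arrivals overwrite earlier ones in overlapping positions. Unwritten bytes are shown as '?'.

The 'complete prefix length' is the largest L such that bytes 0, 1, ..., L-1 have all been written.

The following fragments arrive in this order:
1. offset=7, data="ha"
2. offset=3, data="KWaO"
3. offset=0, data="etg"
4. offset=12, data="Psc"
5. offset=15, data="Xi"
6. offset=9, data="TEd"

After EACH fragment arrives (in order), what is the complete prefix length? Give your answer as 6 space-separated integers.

Answer: 0 0 9 9 9 17

Derivation:
Fragment 1: offset=7 data="ha" -> buffer=???????ha???????? -> prefix_len=0
Fragment 2: offset=3 data="KWaO" -> buffer=???KWaOha???????? -> prefix_len=0
Fragment 3: offset=0 data="etg" -> buffer=etgKWaOha???????? -> prefix_len=9
Fragment 4: offset=12 data="Psc" -> buffer=etgKWaOha???Psc?? -> prefix_len=9
Fragment 5: offset=15 data="Xi" -> buffer=etgKWaOha???PscXi -> prefix_len=9
Fragment 6: offset=9 data="TEd" -> buffer=etgKWaOhaTEdPscXi -> prefix_len=17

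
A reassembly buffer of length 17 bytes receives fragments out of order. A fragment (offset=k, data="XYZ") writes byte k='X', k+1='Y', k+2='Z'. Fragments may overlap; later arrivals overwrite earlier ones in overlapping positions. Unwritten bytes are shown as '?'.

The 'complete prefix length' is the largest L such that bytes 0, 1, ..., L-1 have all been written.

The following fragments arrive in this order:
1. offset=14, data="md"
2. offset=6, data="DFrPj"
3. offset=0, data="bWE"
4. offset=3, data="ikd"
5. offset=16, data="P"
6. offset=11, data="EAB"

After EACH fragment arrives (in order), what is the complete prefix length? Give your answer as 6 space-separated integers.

Answer: 0 0 3 11 11 17

Derivation:
Fragment 1: offset=14 data="md" -> buffer=??????????????md? -> prefix_len=0
Fragment 2: offset=6 data="DFrPj" -> buffer=??????DFrPj???md? -> prefix_len=0
Fragment 3: offset=0 data="bWE" -> buffer=bWE???DFrPj???md? -> prefix_len=3
Fragment 4: offset=3 data="ikd" -> buffer=bWEikdDFrPj???md? -> prefix_len=11
Fragment 5: offset=16 data="P" -> buffer=bWEikdDFrPj???mdP -> prefix_len=11
Fragment 6: offset=11 data="EAB" -> buffer=bWEikdDFrPjEABmdP -> prefix_len=17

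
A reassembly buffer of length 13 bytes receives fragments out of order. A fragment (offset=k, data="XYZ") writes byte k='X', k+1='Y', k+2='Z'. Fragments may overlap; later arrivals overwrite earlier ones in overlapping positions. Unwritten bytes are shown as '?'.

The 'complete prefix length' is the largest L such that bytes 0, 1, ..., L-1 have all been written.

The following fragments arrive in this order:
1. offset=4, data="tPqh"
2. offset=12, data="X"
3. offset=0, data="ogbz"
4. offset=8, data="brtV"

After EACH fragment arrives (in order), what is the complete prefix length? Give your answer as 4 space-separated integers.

Answer: 0 0 8 13

Derivation:
Fragment 1: offset=4 data="tPqh" -> buffer=????tPqh????? -> prefix_len=0
Fragment 2: offset=12 data="X" -> buffer=????tPqh????X -> prefix_len=0
Fragment 3: offset=0 data="ogbz" -> buffer=ogbztPqh????X -> prefix_len=8
Fragment 4: offset=8 data="brtV" -> buffer=ogbztPqhbrtVX -> prefix_len=13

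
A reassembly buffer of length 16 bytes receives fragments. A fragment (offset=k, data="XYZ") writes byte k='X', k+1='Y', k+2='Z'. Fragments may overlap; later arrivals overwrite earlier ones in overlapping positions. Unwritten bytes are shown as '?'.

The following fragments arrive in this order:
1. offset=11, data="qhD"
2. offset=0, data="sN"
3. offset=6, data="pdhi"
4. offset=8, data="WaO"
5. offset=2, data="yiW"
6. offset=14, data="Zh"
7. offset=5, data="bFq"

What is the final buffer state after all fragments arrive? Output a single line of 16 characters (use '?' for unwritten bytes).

Fragment 1: offset=11 data="qhD" -> buffer=???????????qhD??
Fragment 2: offset=0 data="sN" -> buffer=sN?????????qhD??
Fragment 3: offset=6 data="pdhi" -> buffer=sN????pdhi?qhD??
Fragment 4: offset=8 data="WaO" -> buffer=sN????pdWaOqhD??
Fragment 5: offset=2 data="yiW" -> buffer=sNyiW?pdWaOqhD??
Fragment 6: offset=14 data="Zh" -> buffer=sNyiW?pdWaOqhDZh
Fragment 7: offset=5 data="bFq" -> buffer=sNyiWbFqWaOqhDZh

Answer: sNyiWbFqWaOqhDZh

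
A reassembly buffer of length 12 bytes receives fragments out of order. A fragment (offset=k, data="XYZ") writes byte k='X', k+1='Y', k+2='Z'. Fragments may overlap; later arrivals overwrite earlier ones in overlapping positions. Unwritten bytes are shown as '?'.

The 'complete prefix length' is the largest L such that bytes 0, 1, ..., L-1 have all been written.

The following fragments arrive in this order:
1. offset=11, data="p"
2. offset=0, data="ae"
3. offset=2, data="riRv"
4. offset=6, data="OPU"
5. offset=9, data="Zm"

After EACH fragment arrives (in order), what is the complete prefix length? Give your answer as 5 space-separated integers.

Fragment 1: offset=11 data="p" -> buffer=???????????p -> prefix_len=0
Fragment 2: offset=0 data="ae" -> buffer=ae?????????p -> prefix_len=2
Fragment 3: offset=2 data="riRv" -> buffer=aeriRv?????p -> prefix_len=6
Fragment 4: offset=6 data="OPU" -> buffer=aeriRvOPU??p -> prefix_len=9
Fragment 5: offset=9 data="Zm" -> buffer=aeriRvOPUZmp -> prefix_len=12

Answer: 0 2 6 9 12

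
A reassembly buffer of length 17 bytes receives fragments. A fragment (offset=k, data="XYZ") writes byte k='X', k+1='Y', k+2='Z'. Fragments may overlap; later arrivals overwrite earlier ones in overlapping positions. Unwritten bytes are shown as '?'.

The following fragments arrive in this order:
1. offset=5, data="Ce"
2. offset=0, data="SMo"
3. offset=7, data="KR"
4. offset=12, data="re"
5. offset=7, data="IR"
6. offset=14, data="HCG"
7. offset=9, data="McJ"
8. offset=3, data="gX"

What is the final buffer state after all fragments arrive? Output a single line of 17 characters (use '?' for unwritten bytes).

Fragment 1: offset=5 data="Ce" -> buffer=?????Ce??????????
Fragment 2: offset=0 data="SMo" -> buffer=SMo??Ce??????????
Fragment 3: offset=7 data="KR" -> buffer=SMo??CeKR????????
Fragment 4: offset=12 data="re" -> buffer=SMo??CeKR???re???
Fragment 5: offset=7 data="IR" -> buffer=SMo??CeIR???re???
Fragment 6: offset=14 data="HCG" -> buffer=SMo??CeIR???reHCG
Fragment 7: offset=9 data="McJ" -> buffer=SMo??CeIRMcJreHCG
Fragment 8: offset=3 data="gX" -> buffer=SMogXCeIRMcJreHCG

Answer: SMogXCeIRMcJreHCG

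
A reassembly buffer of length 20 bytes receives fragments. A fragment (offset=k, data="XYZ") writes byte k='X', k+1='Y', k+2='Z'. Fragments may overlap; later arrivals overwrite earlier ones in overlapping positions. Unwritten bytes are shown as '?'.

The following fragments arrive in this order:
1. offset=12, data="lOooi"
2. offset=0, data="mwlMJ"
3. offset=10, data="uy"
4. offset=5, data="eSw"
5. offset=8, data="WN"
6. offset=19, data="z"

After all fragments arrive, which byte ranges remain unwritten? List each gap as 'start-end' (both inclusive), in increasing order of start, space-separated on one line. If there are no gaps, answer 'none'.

Answer: 17-18

Derivation:
Fragment 1: offset=12 len=5
Fragment 2: offset=0 len=5
Fragment 3: offset=10 len=2
Fragment 4: offset=5 len=3
Fragment 5: offset=8 len=2
Fragment 6: offset=19 len=1
Gaps: 17-18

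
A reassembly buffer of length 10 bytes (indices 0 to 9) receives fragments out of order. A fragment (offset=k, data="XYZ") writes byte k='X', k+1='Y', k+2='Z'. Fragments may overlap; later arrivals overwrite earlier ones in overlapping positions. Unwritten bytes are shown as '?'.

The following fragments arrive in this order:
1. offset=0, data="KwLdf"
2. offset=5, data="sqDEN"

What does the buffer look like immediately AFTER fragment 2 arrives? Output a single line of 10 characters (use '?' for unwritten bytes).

Fragment 1: offset=0 data="KwLdf" -> buffer=KwLdf?????
Fragment 2: offset=5 data="sqDEN" -> buffer=KwLdfsqDEN

Answer: KwLdfsqDEN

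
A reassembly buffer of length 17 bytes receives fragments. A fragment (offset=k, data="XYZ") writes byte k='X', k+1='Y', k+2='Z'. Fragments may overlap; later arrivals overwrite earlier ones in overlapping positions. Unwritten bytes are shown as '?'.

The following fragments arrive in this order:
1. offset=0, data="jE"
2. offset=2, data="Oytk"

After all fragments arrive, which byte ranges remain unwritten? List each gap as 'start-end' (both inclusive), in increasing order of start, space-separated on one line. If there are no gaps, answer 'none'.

Fragment 1: offset=0 len=2
Fragment 2: offset=2 len=4
Gaps: 6-16

Answer: 6-16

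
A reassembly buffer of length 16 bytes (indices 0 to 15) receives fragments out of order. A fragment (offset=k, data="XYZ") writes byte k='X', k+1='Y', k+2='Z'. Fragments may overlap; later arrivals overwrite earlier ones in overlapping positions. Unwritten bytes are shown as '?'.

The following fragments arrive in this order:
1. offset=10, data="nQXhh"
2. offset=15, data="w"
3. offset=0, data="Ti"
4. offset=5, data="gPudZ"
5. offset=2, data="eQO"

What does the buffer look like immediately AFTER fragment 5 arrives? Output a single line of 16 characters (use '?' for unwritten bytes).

Answer: TieQOgPudZnQXhhw

Derivation:
Fragment 1: offset=10 data="nQXhh" -> buffer=??????????nQXhh?
Fragment 2: offset=15 data="w" -> buffer=??????????nQXhhw
Fragment 3: offset=0 data="Ti" -> buffer=Ti????????nQXhhw
Fragment 4: offset=5 data="gPudZ" -> buffer=Ti???gPudZnQXhhw
Fragment 5: offset=2 data="eQO" -> buffer=TieQOgPudZnQXhhw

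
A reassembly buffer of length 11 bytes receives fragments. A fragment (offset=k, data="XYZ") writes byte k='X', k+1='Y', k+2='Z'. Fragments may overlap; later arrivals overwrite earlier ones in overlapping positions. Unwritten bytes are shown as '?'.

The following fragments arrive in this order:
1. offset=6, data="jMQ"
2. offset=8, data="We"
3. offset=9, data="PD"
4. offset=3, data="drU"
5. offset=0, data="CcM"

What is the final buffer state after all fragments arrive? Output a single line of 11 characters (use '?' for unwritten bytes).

Fragment 1: offset=6 data="jMQ" -> buffer=??????jMQ??
Fragment 2: offset=8 data="We" -> buffer=??????jMWe?
Fragment 3: offset=9 data="PD" -> buffer=??????jMWPD
Fragment 4: offset=3 data="drU" -> buffer=???drUjMWPD
Fragment 5: offset=0 data="CcM" -> buffer=CcMdrUjMWPD

Answer: CcMdrUjMWPD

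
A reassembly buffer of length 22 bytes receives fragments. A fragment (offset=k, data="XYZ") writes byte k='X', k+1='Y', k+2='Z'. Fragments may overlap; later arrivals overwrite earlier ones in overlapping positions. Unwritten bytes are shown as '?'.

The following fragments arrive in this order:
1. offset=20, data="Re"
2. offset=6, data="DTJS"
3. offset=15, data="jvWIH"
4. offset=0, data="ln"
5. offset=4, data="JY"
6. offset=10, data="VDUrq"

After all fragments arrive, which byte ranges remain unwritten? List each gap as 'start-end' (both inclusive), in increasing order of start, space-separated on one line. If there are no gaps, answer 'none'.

Answer: 2-3

Derivation:
Fragment 1: offset=20 len=2
Fragment 2: offset=6 len=4
Fragment 3: offset=15 len=5
Fragment 4: offset=0 len=2
Fragment 5: offset=4 len=2
Fragment 6: offset=10 len=5
Gaps: 2-3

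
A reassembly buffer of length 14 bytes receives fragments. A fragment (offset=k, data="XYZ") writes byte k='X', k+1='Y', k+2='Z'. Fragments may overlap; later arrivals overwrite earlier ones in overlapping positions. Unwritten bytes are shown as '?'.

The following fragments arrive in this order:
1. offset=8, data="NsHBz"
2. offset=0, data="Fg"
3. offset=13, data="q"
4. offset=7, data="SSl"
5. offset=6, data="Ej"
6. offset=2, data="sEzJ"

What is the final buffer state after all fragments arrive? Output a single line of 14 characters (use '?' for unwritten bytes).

Answer: FgsEzJEjSlHBzq

Derivation:
Fragment 1: offset=8 data="NsHBz" -> buffer=????????NsHBz?
Fragment 2: offset=0 data="Fg" -> buffer=Fg??????NsHBz?
Fragment 3: offset=13 data="q" -> buffer=Fg??????NsHBzq
Fragment 4: offset=7 data="SSl" -> buffer=Fg?????SSlHBzq
Fragment 5: offset=6 data="Ej" -> buffer=Fg????EjSlHBzq
Fragment 6: offset=2 data="sEzJ" -> buffer=FgsEzJEjSlHBzq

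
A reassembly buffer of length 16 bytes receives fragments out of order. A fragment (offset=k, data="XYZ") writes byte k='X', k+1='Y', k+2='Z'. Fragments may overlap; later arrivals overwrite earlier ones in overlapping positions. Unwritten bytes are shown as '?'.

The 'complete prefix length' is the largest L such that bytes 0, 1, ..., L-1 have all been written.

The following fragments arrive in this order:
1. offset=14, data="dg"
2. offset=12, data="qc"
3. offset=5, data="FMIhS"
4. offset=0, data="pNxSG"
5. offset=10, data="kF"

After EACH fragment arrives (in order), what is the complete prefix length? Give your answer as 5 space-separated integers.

Answer: 0 0 0 10 16

Derivation:
Fragment 1: offset=14 data="dg" -> buffer=??????????????dg -> prefix_len=0
Fragment 2: offset=12 data="qc" -> buffer=????????????qcdg -> prefix_len=0
Fragment 3: offset=5 data="FMIhS" -> buffer=?????FMIhS??qcdg -> prefix_len=0
Fragment 4: offset=0 data="pNxSG" -> buffer=pNxSGFMIhS??qcdg -> prefix_len=10
Fragment 5: offset=10 data="kF" -> buffer=pNxSGFMIhSkFqcdg -> prefix_len=16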